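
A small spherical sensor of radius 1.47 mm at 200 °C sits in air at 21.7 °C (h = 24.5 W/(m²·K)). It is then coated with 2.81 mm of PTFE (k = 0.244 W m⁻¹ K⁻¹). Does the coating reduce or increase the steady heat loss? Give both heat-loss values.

increases: 0.119 → 0.552 W

Critical radius for a sphere: r_cr = 2k/h = 0.0199 m = 1.99 cm.
Outer radius after coating: r₂ = 0.00147 + 0.00281 = 0.00428 m.
Since r₁ < r_cr and r₂ ≤ r_cr, the coating moves toward the maximum at r_cr — heat loss rises.
Bare: R = 1/(4πr₁²h) = 1503 K/W; Q = 178.3/1503 = 0.119 W.
Coated: R = R_cond + R_conv = 323.0 K/W; Q = 178.3/323.0 = 0.552 W.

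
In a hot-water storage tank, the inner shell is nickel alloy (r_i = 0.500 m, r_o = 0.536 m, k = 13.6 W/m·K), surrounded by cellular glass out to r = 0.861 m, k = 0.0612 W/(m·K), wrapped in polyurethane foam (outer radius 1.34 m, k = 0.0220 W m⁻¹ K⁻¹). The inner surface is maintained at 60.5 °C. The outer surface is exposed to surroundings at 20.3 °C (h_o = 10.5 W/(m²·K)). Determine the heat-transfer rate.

Q = 16.6 W

Resistance network (inner→outer):
  R_nickel alloy = (1/0.500 − 1/0.536)/(4πk) = 0.1343/(4π·13.6) = 7.860×10^-4 K/W
  R_cellular glass = (1/0.536 − 1/0.861)/(4πk) = 0.7042/(4π·0.0612) = 0.9157 K/W
  R_polyurethane foam = (1/0.861 − 1/1.34)/(4πk) = 0.4152/(4π·0.0220) = 1.502 K/W
  R_conv,out = 1/(4πr²h) = 1/(4π·1.34²·10.5) = 0.004221 K/W
ΣR = 7.860×10^-4 + 0.9157 + 1.502 + 0.004221 = 2.423 K/W
Q = ΔT/ΣR = (60.5 °C − 20.3 °C)/2.423 = 16.6 W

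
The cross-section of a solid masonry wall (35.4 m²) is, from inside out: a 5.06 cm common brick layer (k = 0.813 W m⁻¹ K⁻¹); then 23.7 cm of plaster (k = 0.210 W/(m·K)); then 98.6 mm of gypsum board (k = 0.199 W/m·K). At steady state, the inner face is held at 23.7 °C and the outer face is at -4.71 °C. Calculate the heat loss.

Series thermal resistances, inner to outer:
  R_common brick = L/(kA) = 0.0506/(0.813·35.4) = 0.001758 K/W
  R_plaster = L/(kA) = 0.237/(0.210·35.4) = 0.03188 K/W
  R_gypsum board = L/(kA) = 0.0986/(0.199·35.4) = 0.01400 K/W
ΣR = 0.001758 + 0.03188 + 0.01400 = 0.04764 K/W
Q = ΔT/ΣR = (23.7 °C − -4.71 °C)/0.04764 = 596 W

Q = 596 W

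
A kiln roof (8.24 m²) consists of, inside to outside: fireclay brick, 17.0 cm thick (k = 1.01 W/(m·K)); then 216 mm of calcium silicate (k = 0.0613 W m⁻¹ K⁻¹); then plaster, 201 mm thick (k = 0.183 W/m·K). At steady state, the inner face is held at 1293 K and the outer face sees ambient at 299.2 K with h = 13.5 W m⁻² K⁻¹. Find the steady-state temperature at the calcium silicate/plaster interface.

T = 539 K

Resistance network (inner→outer):
  R_fireclay brick = L/(kA) = 0.170/(1.01·8.24) = 0.02043 K/W
  R_calcium silicate = L/(kA) = 0.216/(0.0613·8.24) = 0.4276 K/W
  R_plaster = L/(kA) = 0.201/(0.183·8.24) = 0.1333 K/W
  R_conv,out = 1/(hA) = 1/(13.5·8.24) = 0.008990 K/W
ΣR = 0.02043 + 0.4276 + 0.1333 + 0.008990 = 0.5903 K/W
Q = ΔT/ΣR = (1293 K − 299.2 K)/0.5903 = 1684 W
From the inner boundary to the calcium silicate/plaster interface, ΣR_partial = 0.4480 K/W.
T_interface = T_in − Q·ΣR_partial = 1293 K − (1684)(0.4480) = 539 K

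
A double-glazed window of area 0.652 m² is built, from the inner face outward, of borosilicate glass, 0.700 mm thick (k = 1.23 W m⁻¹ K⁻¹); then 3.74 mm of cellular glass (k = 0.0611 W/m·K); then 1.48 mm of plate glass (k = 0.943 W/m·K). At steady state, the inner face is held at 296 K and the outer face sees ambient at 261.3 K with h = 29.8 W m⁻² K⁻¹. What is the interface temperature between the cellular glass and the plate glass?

Resistance network (inner→outer):
  R_borosilicate glass = L/(kA) = 7.00×10^-4/(1.23·0.652) = 8.729×10^-4 K/W
  R_cellular glass = L/(kA) = 0.00374/(0.0611·0.652) = 0.09388 K/W
  R_plate glass = L/(kA) = 0.00148/(0.943·0.652) = 0.002407 K/W
  R_conv,out = 1/(hA) = 1/(29.8·0.652) = 0.05147 K/W
ΣR = 8.729×10^-4 + 0.09388 + 0.002407 + 0.05147 = 0.1486 K/W
Q = ΔT/ΣR = (296 K − 261.3 K)/0.1486 = 233.5 W
From the inner boundary to the cellular glass/plate glass interface, ΣR_partial = 0.09475 K/W.
T_interface = T_in − Q·ΣR_partial = 296 K − (233.5)(0.09475) = 273.88 K

T = 273.88 K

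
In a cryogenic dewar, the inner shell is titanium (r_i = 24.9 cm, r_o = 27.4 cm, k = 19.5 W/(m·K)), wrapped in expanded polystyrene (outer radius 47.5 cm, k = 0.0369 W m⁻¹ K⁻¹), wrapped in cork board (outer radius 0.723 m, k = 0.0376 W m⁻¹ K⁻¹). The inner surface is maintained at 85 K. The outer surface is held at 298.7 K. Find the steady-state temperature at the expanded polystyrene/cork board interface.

Resistance network (inner→outer):
  R_titanium = (1/0.249 − 1/0.274)/(4πk) = 0.3664/(4π·19.5) = 0.001495 K/W
  R_expanded polystyrene = (1/0.274 − 1/0.475)/(4πk) = 1.544/(4π·0.0369) = 3.331 K/W
  R_cork board = (1/0.475 − 1/0.723)/(4πk) = 0.7221/(4π·0.0376) = 1.528 K/W
ΣR = 0.001495 + 3.331 + 1.528 = 4.860 K/W
Q = ΔT/ΣR = (85 K − 298.7 K)/4.860 = -43.97 W
From the inner boundary to the expanded polystyrene/cork board interface, ΣR_partial = 3.332 K/W.
T_interface = T_in − Q·ΣR_partial = 85 K − (-43.97)(3.332) = 231.5 K

T = 231.5 K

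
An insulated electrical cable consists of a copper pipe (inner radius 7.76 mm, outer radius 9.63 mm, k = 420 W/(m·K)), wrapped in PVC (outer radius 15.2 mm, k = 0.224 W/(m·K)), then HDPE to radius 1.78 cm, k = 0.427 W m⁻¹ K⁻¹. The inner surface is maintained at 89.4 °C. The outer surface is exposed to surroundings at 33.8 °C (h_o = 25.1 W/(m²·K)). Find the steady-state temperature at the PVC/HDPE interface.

T = 65.0 °C

Series thermal resistances, inner to outer:
  R'_copper = ln(0.00963/0.00776)/(2πk) = 0.2159/(2π·420) = 8.181×10^-5 m·K/W
  R'_PVC = ln(0.0152/0.00963)/(2πk) = 0.4564/(2π·0.224) = 0.3243 m·K/W
  R'_HDPE = ln(0.0178/0.0152)/(2πk) = 0.1579/(2π·0.427) = 0.05885 m·K/W
  R'_conv,out = 1/(2πr h) = 1/(2π·0.0178·25.1) = 0.3562 m·K/W
ΣR = 8.181×10^-5 + 0.3243 + 0.05885 + 0.3562 = 0.7394 m·K/W
Q' = ΔT/ΣR = (89.4 °C − 33.8 °C)/0.7394 = 75.20 W/m
From the inner boundary to the PVC/HDPE interface, ΣR_partial = 0.3244 m·K/W.
T_interface = T_in − Q'·ΣR_partial = 89.4 °C − (75.20)(0.3244) = 65.0 °C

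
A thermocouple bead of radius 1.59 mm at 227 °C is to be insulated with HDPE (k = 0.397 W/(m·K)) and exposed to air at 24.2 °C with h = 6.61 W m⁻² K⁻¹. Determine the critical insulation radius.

r_cr = 12.0 cm

For a sphere, r_cr = 2k_ins/h = 2·0.397/6.61 = 0.120 m = 12.0 cm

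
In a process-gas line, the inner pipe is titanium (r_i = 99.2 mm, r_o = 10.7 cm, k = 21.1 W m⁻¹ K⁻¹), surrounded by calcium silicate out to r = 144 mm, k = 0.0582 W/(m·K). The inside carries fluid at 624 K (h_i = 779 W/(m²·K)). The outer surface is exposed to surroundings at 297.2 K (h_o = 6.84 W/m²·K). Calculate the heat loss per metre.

Series thermal resistances, inner to outer:
  R'_conv,in = 1/(2πr h) = 1/(2π·0.0992·779) = 0.002060 m·K/W
  R'_titanium = ln(0.107/0.0992)/(2πk) = 0.07569/(2π·21.1) = 5.709×10^-4 m·K/W
  R'_calcium silicate = ln(0.144/0.107)/(2πk) = 0.2970/(2π·0.0582) = 0.8121 m·K/W
  R'_conv,out = 1/(2πr h) = 1/(2π·0.144·6.84) = 0.1616 m·K/W
ΣR = 0.002060 + 5.709×10^-4 + 0.8121 + 0.1616 = 0.9763 m·K/W
Q' = ΔT/ΣR = (624 K − 297.2 K)/0.9763 = 335 W/m

Q' = 335 W/m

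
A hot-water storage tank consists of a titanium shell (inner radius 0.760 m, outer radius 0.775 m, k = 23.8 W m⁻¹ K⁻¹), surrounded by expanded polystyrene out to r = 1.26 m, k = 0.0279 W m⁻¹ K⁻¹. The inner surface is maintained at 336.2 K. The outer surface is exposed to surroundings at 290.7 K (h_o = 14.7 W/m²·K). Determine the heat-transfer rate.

Q = 32.0 W

Series thermal resistances, inner to outer:
  R_titanium = (1/0.760 − 1/0.775)/(4πk) = 0.02547/(4π·23.8) = 8.515×10^-5 K/W
  R_expanded polystyrene = (1/0.775 − 1/1.26)/(4πk) = 0.4967/(4π·0.0279) = 1.417 K/W
  R_conv,out = 1/(4πr²h) = 1/(4π·1.26²·14.7) = 0.003410 K/W
ΣR = 8.515×10^-5 + 1.417 + 0.003410 = 1.420 K/W
Q = ΔT/ΣR = (336.2 K − 290.7 K)/1.420 = 32.0 W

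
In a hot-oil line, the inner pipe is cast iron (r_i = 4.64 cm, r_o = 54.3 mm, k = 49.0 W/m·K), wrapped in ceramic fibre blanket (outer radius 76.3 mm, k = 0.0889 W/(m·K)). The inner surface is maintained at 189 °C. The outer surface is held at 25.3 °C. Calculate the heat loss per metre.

Series thermal resistances, inner to outer:
  R'_cast iron = ln(0.0543/0.0464)/(2πk) = 0.1572/(2π·49.0) = 5.107×10^-4 m·K/W
  R'_ceramic fibre blanket = ln(0.0763/0.0543)/(2πk) = 0.3401/(2π·0.0889) = 0.6090 m·K/W
ΣR = 5.107×10^-4 + 0.6090 = 0.6095 m·K/W
Q' = ΔT/ΣR = (189 °C − 25.3 °C)/0.6095 = 269 W/m

Q' = 269 W/m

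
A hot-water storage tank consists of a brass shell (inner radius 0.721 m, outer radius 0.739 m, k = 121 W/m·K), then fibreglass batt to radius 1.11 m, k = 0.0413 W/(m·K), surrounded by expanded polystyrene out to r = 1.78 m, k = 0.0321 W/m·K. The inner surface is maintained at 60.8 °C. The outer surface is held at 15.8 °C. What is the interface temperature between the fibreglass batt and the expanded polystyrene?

T = 37.9 °C

Series thermal resistances, inner to outer:
  R_brass = (1/0.721 − 1/0.739)/(4πk) = 0.03378/(4π·121) = 2.222×10^-5 K/W
  R_fibreglass batt = (1/0.739 − 1/1.11)/(4πk) = 0.4523/(4π·0.0413) = 0.8715 K/W
  R_expanded polystyrene = (1/1.11 − 1/1.78)/(4πk) = 0.3391/(4π·0.0321) = 0.8407 K/W
ΣR = 2.222×10^-5 + 0.8715 + 0.8407 = 1.712 K/W
Q = ΔT/ΣR = (60.8 °C − 15.8 °C)/1.712 = 26.29 W
From the inner boundary to the fibreglass batt/expanded polystyrene interface, ΣR_partial = 0.8715 K/W.
T_interface = T_in − Q·ΣR_partial = 60.8 °C − (26.29)(0.8715) = 37.9 °C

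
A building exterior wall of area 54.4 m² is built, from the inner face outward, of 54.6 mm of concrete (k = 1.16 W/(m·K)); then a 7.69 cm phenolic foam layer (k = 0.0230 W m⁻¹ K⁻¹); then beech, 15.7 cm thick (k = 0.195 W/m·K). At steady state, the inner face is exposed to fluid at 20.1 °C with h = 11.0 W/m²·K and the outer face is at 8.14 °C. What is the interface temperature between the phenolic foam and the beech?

T = 10.4 °C

Series thermal resistances, inner to outer:
  R_conv,in = 1/(hA) = 1/(11.0·54.4) = 0.001671 K/W
  R_concrete = L/(kA) = 0.0546/(1.16·54.4) = 8.652×10^-4 K/W
  R_phenolic foam = L/(kA) = 0.0769/(0.0230·54.4) = 0.06146 K/W
  R_beech = L/(kA) = 0.157/(0.195·54.4) = 0.01480 K/W
ΣR = 0.001671 + 8.652×10^-4 + 0.06146 + 0.01480 = 0.07880 K/W
Q = ΔT/ΣR = (20.1 °C − 8.14 °C)/0.07880 = 151.8 W
From the inner boundary to the phenolic foam/beech interface, ΣR_partial = 0.06400 K/W.
T_interface = T_in − Q·ΣR_partial = 20.1 °C − (151.8)(0.06400) = 10.4 °C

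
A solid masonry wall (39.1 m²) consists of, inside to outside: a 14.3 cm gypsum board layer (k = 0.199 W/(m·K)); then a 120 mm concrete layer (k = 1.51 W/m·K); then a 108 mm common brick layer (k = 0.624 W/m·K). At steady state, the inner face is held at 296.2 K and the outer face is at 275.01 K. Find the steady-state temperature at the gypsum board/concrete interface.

Treat each layer as a resistance in series:
  R_gypsum board = L/(kA) = 0.143/(0.199·39.1) = 0.01838 K/W
  R_concrete = L/(kA) = 0.120/(1.51·39.1) = 0.002032 K/W
  R_common brick = L/(kA) = 0.108/(0.624·39.1) = 0.004427 K/W
ΣR = 0.01838 + 0.002032 + 0.004427 = 0.02484 K/W
Q = ΔT/ΣR = (296.2 K − 275.01 K)/0.02484 = 853.1 W
From the inner boundary to the gypsum board/concrete interface, ΣR_partial = 0.01838 K/W.
T_interface = T_in − Q·ΣR_partial = 296.2 K − (853.1)(0.01838) = 280.52 K

T = 280.52 K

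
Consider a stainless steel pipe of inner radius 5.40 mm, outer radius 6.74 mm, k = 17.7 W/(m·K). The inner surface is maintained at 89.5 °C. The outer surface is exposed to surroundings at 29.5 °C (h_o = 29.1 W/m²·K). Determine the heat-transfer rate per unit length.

Treat each layer as a resistance in series:
  R'_stainless steel = ln(0.00674/0.00540)/(2πk) = 0.2217/(2π·17.7) = 0.001993 m·K/W
  R'_conv,out = 1/(2πr h) = 1/(2π·0.00674·29.1) = 0.8115 m·K/W
ΣR = 0.001993 + 0.8115 = 0.8135 m·K/W
Q' = ΔT/ΣR = (89.5 °C − 29.5 °C)/0.8135 = 73.8 W/m

Q' = 73.8 W/m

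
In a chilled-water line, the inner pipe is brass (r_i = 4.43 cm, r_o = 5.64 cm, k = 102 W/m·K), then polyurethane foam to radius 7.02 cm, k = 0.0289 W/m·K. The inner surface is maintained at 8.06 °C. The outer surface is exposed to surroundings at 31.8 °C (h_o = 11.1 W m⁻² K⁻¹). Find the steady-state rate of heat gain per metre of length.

Q' = 16.8 W/m

Treat each layer as a resistance in series:
  R'_brass = ln(0.0564/0.0443)/(2πk) = 0.2415/(2π·102) = 3.768×10^-4 m·K/W
  R'_polyurethane foam = ln(0.0702/0.0564)/(2πk) = 0.2189/(2π·0.0289) = 1.205 m·K/W
  R'_conv,out = 1/(2πr h) = 1/(2π·0.0702·11.1) = 0.2042 m·K/W
ΣR = 3.768×10^-4 + 1.205 + 0.2042 = 1.410 m·K/W
Q' = ΔT/ΣR = (8.06 °C − 31.8 °C)/1.410 = -16.8 W/m
(Negative Q' ⇒ heat flows inward; heat gain = 16.8 W/m.)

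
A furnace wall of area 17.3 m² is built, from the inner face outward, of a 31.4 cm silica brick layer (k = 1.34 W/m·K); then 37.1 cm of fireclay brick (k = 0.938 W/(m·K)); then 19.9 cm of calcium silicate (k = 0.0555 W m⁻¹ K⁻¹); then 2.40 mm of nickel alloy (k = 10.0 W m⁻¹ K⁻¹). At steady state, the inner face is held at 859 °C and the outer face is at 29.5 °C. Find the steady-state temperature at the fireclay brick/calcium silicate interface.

Series thermal resistances, inner to outer:
  R_silica brick = L/(kA) = 0.314/(1.34·17.3) = 0.01354 K/W
  R_fireclay brick = L/(kA) = 0.371/(0.938·17.3) = 0.02286 K/W
  R_calcium silicate = L/(kA) = 0.199/(0.0555·17.3) = 0.2073 K/W
  R_nickel alloy = L/(kA) = 0.00240/(10.0·17.3) = 1.387×10^-5 K/W
ΣR = 0.01354 + 0.02286 + 0.2073 + 1.387×10^-5 = 0.2437 K/W
Q = ΔT/ΣR = (859 °C − 29.5 °C)/0.2437 = 3404 W
From the inner boundary to the fireclay brick/calcium silicate interface, ΣR_partial = 0.03640 K/W.
T_interface = T_in − Q·ΣR_partial = 859 °C − (3404)(0.03640) = 735 °C

T = 735 °C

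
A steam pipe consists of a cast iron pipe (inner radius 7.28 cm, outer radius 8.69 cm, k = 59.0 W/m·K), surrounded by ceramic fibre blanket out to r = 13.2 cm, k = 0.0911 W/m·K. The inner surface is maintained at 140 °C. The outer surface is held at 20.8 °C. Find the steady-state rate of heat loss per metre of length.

Treat each layer as a resistance in series:
  R'_cast iron = ln(0.0869/0.0728)/(2πk) = 0.1770/(2π·59.0) = 4.776×10^-4 m·K/W
  R'_ceramic fibre blanket = ln(0.132/0.0869)/(2πk) = 0.4180/(2π·0.0911) = 0.7303 m·K/W
ΣR = 4.776×10^-4 + 0.7303 = 0.7308 m·K/W
Q' = ΔT/ΣR = (140 °C − 20.8 °C)/0.7308 = 163 W/m

Q' = 163 W/m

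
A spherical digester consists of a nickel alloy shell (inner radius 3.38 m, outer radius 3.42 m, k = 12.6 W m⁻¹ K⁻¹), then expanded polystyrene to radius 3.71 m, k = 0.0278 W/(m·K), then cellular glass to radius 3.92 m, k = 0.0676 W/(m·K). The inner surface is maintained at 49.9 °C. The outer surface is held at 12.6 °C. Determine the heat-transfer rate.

Q = 452 W

Series thermal resistances, inner to outer:
  R_nickel alloy = (1/3.38 − 1/3.42)/(4πk) = 0.003460/(4π·12.6) = 2.185×10^-5 K/W
  R_expanded polystyrene = (1/3.42 − 1/3.71)/(4πk) = 0.02286/(4π·0.0278) = 0.06542 K/W
  R_cellular glass = (1/3.71 − 1/3.92)/(4πk) = 0.01444/(4π·0.0676) = 0.01700 K/W
ΣR = 2.185×10^-5 + 0.06542 + 0.01700 = 0.08244 K/W
Q = ΔT/ΣR = (49.9 °C − 12.6 °C)/0.08244 = 452 W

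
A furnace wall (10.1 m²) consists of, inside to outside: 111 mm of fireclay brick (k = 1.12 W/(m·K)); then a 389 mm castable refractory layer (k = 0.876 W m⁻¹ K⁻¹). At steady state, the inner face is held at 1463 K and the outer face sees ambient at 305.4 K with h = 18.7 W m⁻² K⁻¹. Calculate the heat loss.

Q = 19600 W

Resistance network (inner→outer):
  R_fireclay brick = L/(kA) = 0.111/(1.12·10.1) = 0.009813 K/W
  R_castable refractory = L/(kA) = 0.389/(0.876·10.1) = 0.04397 K/W
  R_conv,out = 1/(hA) = 1/(18.7·10.1) = 0.005295 K/W
ΣR = 0.009813 + 0.04397 + 0.005295 = 0.05908 K/W
Q = ΔT/ΣR = (1463 K − 305.4 K)/0.05908 = 19600 W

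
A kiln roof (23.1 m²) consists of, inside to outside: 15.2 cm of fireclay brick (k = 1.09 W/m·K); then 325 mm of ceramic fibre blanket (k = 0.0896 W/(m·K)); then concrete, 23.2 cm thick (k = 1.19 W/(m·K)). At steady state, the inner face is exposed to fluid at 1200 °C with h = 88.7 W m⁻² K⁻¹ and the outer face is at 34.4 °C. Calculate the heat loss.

Treat each layer as a resistance in series:
  R_conv,in = 1/(hA) = 1/(88.7·23.1) = 4.881×10^-4 K/W
  R_fireclay brick = L/(kA) = 0.152/(1.09·23.1) = 0.006037 K/W
  R_ceramic fibre blanket = L/(kA) = 0.325/(0.0896·23.1) = 0.1570 K/W
  R_concrete = L/(kA) = 0.232/(1.19·23.1) = 0.008440 K/W
ΣR = 4.881×10^-4 + 0.006037 + 0.1570 + 0.008440 = 0.1720 K/W
Q = ΔT/ΣR = (1200 °C − 34.4 °C)/0.1720 = 6780 W

Q = 6780 W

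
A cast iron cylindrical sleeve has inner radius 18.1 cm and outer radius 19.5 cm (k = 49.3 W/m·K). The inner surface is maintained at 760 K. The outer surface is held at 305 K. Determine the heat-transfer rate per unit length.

Q' = 1890 kW/m

Q' = 2πk·ΔT/ln(r₂/r₁) = 2π × 49.3 × 455 / ln(0.195/0.181) = 1.89×10^6 W/m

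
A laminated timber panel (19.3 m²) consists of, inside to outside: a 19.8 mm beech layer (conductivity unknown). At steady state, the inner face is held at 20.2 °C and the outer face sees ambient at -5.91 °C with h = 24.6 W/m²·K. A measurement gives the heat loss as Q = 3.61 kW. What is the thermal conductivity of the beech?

k = 0.200 W/m·K

ΣR = ΔT/Q = |20.2 − -5.91|/3610 = 0.007233 K/W
Known resistances:
  R_conv,out = 1/(hA) = 1/(24.6·19.3) = 0.002106 K/W
R_beech = ΣR − ΣR_known = 0.007233 − 0.002106 = 0.005127 K/W
L/(kA) = 0.005127 ⇒ k = 0.0198/(0.005127·19.3) = 0.200 W/m·K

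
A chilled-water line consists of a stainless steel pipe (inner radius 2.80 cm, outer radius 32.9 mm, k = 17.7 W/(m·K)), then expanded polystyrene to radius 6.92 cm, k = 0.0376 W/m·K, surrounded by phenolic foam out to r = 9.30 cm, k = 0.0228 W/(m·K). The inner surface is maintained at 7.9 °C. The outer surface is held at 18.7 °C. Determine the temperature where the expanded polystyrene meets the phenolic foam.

Series thermal resistances, inner to outer:
  R'_stainless steel = ln(0.0329/0.0280)/(2πk) = 0.1613/(2π·17.7) = 0.001450 m·K/W
  R'_expanded polystyrene = ln(0.0692/0.0329)/(2πk) = 0.7435/(2π·0.0376) = 3.147 m·K/W
  R'_phenolic foam = ln(0.0930/0.0692)/(2πk) = 0.2956/(2π·0.0228) = 2.063 m·K/W
ΣR = 0.001450 + 3.147 + 2.063 = 5.211 m·K/W
Q' = ΔT/ΣR = (7.9 °C − 18.7 °C)/5.211 = -2.073 W/m
From the inner boundary to the expanded polystyrene/phenolic foam interface, ΣR_partial = 3.148 m·K/W.
T_interface = T_in − Q'·ΣR_partial = 7.9 °C − (-2.073)(3.148) = 14.4 °C

T = 14.4 °C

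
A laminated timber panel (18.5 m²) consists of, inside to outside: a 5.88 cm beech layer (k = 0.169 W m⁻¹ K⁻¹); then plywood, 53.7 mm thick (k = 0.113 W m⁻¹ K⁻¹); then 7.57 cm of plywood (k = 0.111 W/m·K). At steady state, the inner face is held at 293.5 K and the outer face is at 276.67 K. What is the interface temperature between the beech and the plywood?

Resistance network (inner→outer):
  R_beech = L/(kA) = 0.0588/(0.169·18.5) = 0.01881 K/W
  R_plywood = L/(kA) = 0.0537/(0.113·18.5) = 0.02569 K/W
  R_plywood = L/(kA) = 0.0757/(0.111·18.5) = 0.03686 K/W
ΣR = 0.01881 + 0.02569 + 0.03686 = 0.08136 K/W
Q = ΔT/ΣR = (293.5 K − 276.67 K)/0.08136 = 206.9 W
From the inner boundary to the beech/plywood interface, ΣR_partial = 0.01881 K/W.
T_interface = T_in − Q·ΣR_partial = 293.5 K − (206.9)(0.01881) = 289.6 K

T = 289.6 K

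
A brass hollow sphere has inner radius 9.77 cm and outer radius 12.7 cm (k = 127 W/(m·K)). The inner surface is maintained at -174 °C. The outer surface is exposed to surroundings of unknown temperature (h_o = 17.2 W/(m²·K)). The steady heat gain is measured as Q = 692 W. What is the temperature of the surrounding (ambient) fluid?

Sum the resistances:
  R_brass = (1/0.0977 − 1/0.127)/(4πk) = 2.361/(4π·127) = 0.001480 K/W
  R_conv,out = 1/(4πr²h) = 1/(4π·0.127²·17.2) = 0.2868 K/W
ΣR = 0.2883 K/W
ΔT = Q·ΣR = 692 × 0.2883 = 199.5 K
Heat flows inward, so T_out = T_in + ΔT = -174 + 199.5 = 25.5 °C

T_out = 25.5 °C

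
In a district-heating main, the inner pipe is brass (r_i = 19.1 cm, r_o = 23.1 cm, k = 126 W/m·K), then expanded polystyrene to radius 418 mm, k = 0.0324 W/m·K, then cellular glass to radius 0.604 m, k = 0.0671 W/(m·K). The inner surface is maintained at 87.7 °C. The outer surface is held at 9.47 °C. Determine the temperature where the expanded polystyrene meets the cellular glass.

T = 27.5 °C

Resistance network (inner→outer):
  R'_brass = ln(0.231/0.191)/(2πk) = 0.1901/(2π·126) = 2.402×10^-4 m·K/W
  R'_expanded polystyrene = ln(0.418/0.231)/(2πk) = 0.5931/(2π·0.0324) = 2.913 m·K/W
  R'_cellular glass = ln(0.604/0.418)/(2πk) = 0.3681/(2π·0.0671) = 0.8731 m·K/W
ΣR = 2.402×10^-4 + 2.913 + 0.8731 = 3.786 m·K/W
Q' = ΔT/ΣR = (87.7 °C − 9.47 °C)/3.786 = 20.66 W/m
From the inner boundary to the expanded polystyrene/cellular glass interface, ΣR_partial = 2.913 m·K/W.
T_interface = T_in − Q'·ΣR_partial = 87.7 °C − (20.66)(2.913) = 27.5 °C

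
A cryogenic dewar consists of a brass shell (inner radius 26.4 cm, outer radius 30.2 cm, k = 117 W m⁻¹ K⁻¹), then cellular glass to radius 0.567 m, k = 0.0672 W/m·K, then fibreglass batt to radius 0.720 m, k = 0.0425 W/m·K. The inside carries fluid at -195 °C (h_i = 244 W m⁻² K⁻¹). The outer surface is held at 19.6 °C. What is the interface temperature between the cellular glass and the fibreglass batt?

T = -39.7 °C

Series thermal resistances, inner to outer:
  R_conv,in = 1/(4πr²h) = 1/(4π·0.264²·244) = 0.004679 K/W
  R_brass = (1/0.264 − 1/0.302)/(4πk) = 0.4766/(4π·117) = 3.242×10^-4 K/W
  R_cellular glass = (1/0.302 − 1/0.567)/(4πk) = 1.548/(4π·0.0672) = 1.833 K/W
  R_fibreglass batt = (1/0.567 − 1/0.720)/(4πk) = 0.3748/(4π·0.0425) = 0.7017 K/W
ΣR = 0.004679 + 3.242×10^-4 + 1.833 + 0.7017 = 2.540 K/W
Q = ΔT/ΣR = (-195 °C − 19.6 °C)/2.540 = -84.49 W
From the inner boundary to the cellular glass/fibreglass batt interface, ΣR_partial = 1.838 K/W.
T_interface = T_in − Q·ΣR_partial = -195 °C − (-84.49)(1.838) = -39.7 °C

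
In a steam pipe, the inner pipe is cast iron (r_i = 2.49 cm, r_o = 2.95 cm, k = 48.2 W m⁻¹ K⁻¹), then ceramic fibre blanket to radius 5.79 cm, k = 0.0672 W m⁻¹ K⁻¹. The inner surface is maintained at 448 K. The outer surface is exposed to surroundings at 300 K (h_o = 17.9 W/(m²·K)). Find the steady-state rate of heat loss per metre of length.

Q' = 84.5 W/m

Series thermal resistances, inner to outer:
  R'_cast iron = ln(0.0295/0.0249)/(2πk) = 0.1695/(2π·48.2) = 5.598×10^-4 m·K/W
  R'_ceramic fibre blanket = ln(0.0579/0.0295)/(2πk) = 0.6743/(2π·0.0672) = 1.597 m·K/W
  R'_conv,out = 1/(2πr h) = 1/(2π·0.0579·17.9) = 0.1536 m·K/W
ΣR = 5.598×10^-4 + 1.597 + 0.1536 = 1.751 m·K/W
Q' = ΔT/ΣR = (448 K − 300 K)/1.751 = 84.5 W/m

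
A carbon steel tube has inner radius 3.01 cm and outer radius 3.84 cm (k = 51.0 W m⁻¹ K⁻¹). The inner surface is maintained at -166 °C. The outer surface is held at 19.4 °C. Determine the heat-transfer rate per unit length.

Q' = 2.44×10^5 W/m

Q' = 2πk·ΔT/ln(r₂/r₁) = 2π × 51.0 × 185.4 / ln(0.0384/0.0301) = 2.44×10^5 W/m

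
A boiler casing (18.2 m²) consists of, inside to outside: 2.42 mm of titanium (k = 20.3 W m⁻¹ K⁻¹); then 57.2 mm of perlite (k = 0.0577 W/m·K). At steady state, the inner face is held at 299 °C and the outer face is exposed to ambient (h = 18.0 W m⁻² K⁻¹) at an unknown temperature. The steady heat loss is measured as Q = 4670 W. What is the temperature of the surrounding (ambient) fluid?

T_out = 30.3 °C

Sum the resistances:
  R_titanium = L/(kA) = 0.00242/(20.3·18.2) = 6.550×10^-6 K/W
  R_perlite = L/(kA) = 0.0572/(0.0577·18.2) = 0.05447 K/W
  R_conv,out = 1/(hA) = 1/(18.0·18.2) = 0.003053 K/W
ΣR = 0.05753 K/W
ΔT = Q·ΣR = 4670 × 0.05753 = 268.7 K
Heat flows outward, so T_out = T_in − ΔT = 299 − 268.7 = 30.3 °C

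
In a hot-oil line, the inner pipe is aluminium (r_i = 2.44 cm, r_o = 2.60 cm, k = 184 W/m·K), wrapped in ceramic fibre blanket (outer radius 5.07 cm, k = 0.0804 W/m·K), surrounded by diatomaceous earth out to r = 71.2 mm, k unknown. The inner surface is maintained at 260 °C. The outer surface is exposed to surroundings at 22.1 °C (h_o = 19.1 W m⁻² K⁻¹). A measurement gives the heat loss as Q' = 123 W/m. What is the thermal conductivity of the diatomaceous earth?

ΣR = ΔT/Q' = |260 − 22.1|/123 = 1.934 m·K/W
Known resistances:
  R'_aluminium = ln(0.0260/0.0244)/(2πk) = 0.06351/(2π·184) = 5.494×10^-5 m·K/W
  R'_ceramic fibre blanket = ln(0.0507/0.0260)/(2πk) = 0.6678/(2π·0.0804) = 1.322 m·K/W
  R'_conv,out = 1/(2πr h) = 1/(2π·0.0712·19.1) = 0.1170 m·K/W
R_diatomaceous earth = ΣR − ΣR_known = 1.934 − 1.439 = 0.4950 m·K/W
ln(r₂/r₁)/(2πk) = 0.4950 ⇒ k = 0.3396/(2π·0.4950) = 0.109 W/m·K

k = 0.109 W/m·K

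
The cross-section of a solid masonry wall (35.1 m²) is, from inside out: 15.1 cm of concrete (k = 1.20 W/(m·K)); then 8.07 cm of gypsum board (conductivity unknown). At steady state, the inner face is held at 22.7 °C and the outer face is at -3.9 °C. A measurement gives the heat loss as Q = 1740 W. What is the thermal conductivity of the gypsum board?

ΣR = ΔT/Q = |22.7 − -3.9|/1740 = 0.01529 K/W
Known resistances:
  R_concrete = L/(kA) = 0.151/(1.20·35.1) = 0.003585 K/W
R_gypsum board = ΣR − ΣR_known = 0.01529 − 0.003585 = 0.01171 K/W
L/(kA) = 0.01171 ⇒ k = 0.0807/(0.01171·35.1) = 0.196 W/m·K

k = 0.196 W/m·K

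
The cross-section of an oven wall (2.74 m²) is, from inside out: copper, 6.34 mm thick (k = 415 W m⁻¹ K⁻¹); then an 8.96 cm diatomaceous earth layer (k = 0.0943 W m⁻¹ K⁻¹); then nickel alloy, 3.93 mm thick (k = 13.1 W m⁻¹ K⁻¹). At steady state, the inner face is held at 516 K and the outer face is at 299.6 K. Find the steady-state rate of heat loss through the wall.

Series thermal resistances, inner to outer:
  R_copper = L/(kA) = 0.00634/(415·2.74) = 5.576×10^-6 K/W
  R_diatomaceous earth = L/(kA) = 0.0896/(0.0943·2.74) = 0.3468 K/W
  R_nickel alloy = L/(kA) = 0.00393/(13.1·2.74) = 1.095×10^-4 K/W
ΣR = 5.576×10^-6 + 0.3468 + 1.095×10^-4 = 0.3469 K/W
Q = ΔT/ΣR = (516 K − 299.6 K)/0.3469 = 624 W

Q = 624 W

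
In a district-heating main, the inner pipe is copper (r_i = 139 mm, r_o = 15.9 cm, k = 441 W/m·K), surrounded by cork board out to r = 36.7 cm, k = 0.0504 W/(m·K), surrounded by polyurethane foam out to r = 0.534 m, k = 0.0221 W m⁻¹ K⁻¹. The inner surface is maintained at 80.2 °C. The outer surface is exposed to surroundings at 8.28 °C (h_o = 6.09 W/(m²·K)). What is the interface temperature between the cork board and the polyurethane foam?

T = 45.0 °C

Series thermal resistances, inner to outer:
  R'_copper = ln(0.159/0.139)/(2πk) = 0.1344/(2π·441) = 4.852×10^-5 m·K/W
  R'_cork board = ln(0.367/0.159)/(2πk) = 0.8365/(2π·0.0504) = 2.641 m·K/W
  R'_polyurethane foam = ln(0.534/0.367)/(2πk) = 0.3750/(2π·0.0221) = 2.701 m·K/W
  R'_conv,out = 1/(2πr h) = 1/(2π·0.534·6.09) = 0.04894 m·K/W
ΣR = 4.852×10^-5 + 2.641 + 2.701 + 0.04894 = 5.391 m·K/W
Q' = ΔT/ΣR = (80.2 °C − 8.28 °C)/5.391 = 13.34 W/m
From the inner boundary to the cork board/polyurethane foam interface, ΣR_partial = 2.641 m·K/W.
T_interface = T_in − Q'·ΣR_partial = 80.2 °C − (13.34)(2.641) = 45.0 °C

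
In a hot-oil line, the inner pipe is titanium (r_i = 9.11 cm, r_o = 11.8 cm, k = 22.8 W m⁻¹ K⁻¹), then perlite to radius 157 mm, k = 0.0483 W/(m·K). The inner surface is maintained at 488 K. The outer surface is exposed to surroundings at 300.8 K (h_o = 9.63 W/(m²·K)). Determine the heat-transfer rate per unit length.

Q' = 179 W/m

Series thermal resistances, inner to outer:
  R'_titanium = ln(0.118/0.0911)/(2πk) = 0.2587/(2π·22.8) = 0.001806 m·K/W
  R'_perlite = ln(0.157/0.118)/(2πk) = 0.2856/(2π·0.0483) = 0.9410 m·K/W
  R'_conv,out = 1/(2πr h) = 1/(2π·0.157·9.63) = 0.1053 m·K/W
ΣR = 0.001806 + 0.9410 + 0.1053 = 1.048 m·K/W
Q' = ΔT/ΣR = (488 K − 300.8 K)/1.048 = 179 W/m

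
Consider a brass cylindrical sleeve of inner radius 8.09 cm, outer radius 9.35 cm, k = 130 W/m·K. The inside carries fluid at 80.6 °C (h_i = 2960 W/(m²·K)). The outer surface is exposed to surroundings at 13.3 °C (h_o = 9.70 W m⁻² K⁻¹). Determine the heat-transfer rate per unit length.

Q' = 382 W/m

Treat each layer as a resistance in series:
  R'_conv,in = 1/(2πr h) = 1/(2π·0.0809·2960) = 6.646×10^-4 m·K/W
  R'_brass = ln(0.0935/0.0809)/(2πk) = 0.1447/(2π·130) = 1.772×10^-4 m·K/W
  R'_conv,out = 1/(2πr h) = 1/(2π·0.0935·9.70) = 0.1755 m·K/W
ΣR = 6.646×10^-4 + 1.772×10^-4 + 0.1755 = 0.1763 m·K/W
Q' = ΔT/ΣR = (80.6 °C − 13.3 °C)/0.1763 = 382 W/m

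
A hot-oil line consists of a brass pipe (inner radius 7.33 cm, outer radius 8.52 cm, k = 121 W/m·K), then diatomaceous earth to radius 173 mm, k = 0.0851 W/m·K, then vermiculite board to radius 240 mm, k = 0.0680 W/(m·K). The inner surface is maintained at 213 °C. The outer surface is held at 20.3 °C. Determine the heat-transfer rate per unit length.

Q' = 92.2 W/m

Resistance network (inner→outer):
  R'_brass = ln(0.0852/0.0733)/(2πk) = 0.1504/(2π·121) = 1.979×10^-4 m·K/W
  R'_diatomaceous earth = ln(0.173/0.0852)/(2πk) = 0.7083/(2π·0.0851) = 1.325 m·K/W
  R'_vermiculite board = ln(0.240/0.173)/(2πk) = 0.3273/(2π·0.0680) = 0.7662 m·K/W
ΣR = 1.979×10^-4 + 1.325 + 0.7662 = 2.091 m·K/W
Q' = ΔT/ΣR = (213 °C − 20.3 °C)/2.091 = 92.2 W/m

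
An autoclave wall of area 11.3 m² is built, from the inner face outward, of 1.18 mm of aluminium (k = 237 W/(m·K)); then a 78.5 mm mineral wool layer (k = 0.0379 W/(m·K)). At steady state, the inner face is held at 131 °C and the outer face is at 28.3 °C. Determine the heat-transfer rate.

Q = 560 W

Treat each layer as a resistance in series:
  R_aluminium = L/(kA) = 0.00118/(237·11.3) = 4.406×10^-7 K/W
  R_mineral wool = L/(kA) = 0.0785/(0.0379·11.3) = 0.1833 K/W
ΣR = 4.406×10^-7 + 0.1833 = 0.1833 K/W
Q = ΔT/ΣR = (131 °C − 28.3 °C)/0.1833 = 560 W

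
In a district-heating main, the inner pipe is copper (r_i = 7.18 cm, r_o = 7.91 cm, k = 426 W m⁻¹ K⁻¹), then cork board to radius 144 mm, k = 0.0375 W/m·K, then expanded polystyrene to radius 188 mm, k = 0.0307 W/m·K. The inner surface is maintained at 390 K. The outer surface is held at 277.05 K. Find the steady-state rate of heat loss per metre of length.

Resistance network (inner→outer):
  R'_copper = ln(0.0791/0.0718)/(2πk) = 0.09683/(2π·426) = 3.618×10^-5 m·K/W
  R'_cork board = ln(0.144/0.0791)/(2πk) = 0.5991/(2π·0.0375) = 2.543 m·K/W
  R'_expanded polystyrene = ln(0.188/0.144)/(2πk) = 0.2666/(2π·0.0307) = 1.382 m·K/W
ΣR = 3.618×10^-5 + 2.543 + 1.382 = 3.925 m·K/W
Q' = ΔT/ΣR = (390 K − 277.05 K)/3.925 = 28.8 W/m

Q' = 28.8 W/m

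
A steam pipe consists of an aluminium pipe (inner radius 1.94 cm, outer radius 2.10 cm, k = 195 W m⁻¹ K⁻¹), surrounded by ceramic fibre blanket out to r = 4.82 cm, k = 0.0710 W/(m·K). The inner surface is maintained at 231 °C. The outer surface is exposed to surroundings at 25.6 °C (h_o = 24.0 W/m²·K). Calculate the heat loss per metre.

Q' = 103 W/m

Series thermal resistances, inner to outer:
  R'_aluminium = ln(0.0210/0.0194)/(2πk) = 0.07925/(2π·195) = 6.468×10^-5 m·K/W
  R'_ceramic fibre blanket = ln(0.0482/0.0210)/(2πk) = 0.8308/(2π·0.0710) = 1.862 m·K/W
  R'_conv,out = 1/(2πr h) = 1/(2π·0.0482·24.0) = 0.1376 m·K/W
ΣR = 6.468×10^-5 + 1.862 + 0.1376 = 2.000 m·K/W
Q' = ΔT/ΣR = (231 °C − 25.6 °C)/2.000 = 103 W/m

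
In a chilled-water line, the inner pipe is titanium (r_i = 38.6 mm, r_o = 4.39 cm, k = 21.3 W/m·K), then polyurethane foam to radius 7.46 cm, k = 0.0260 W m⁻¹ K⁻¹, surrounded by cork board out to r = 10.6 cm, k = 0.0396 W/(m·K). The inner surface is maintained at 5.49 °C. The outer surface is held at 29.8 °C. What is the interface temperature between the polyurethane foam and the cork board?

T = 22.4 °C

Series thermal resistances, inner to outer:
  R'_titanium = ln(0.0439/0.0386)/(2πk) = 0.1287/(2π·21.3) = 9.614×10^-4 m·K/W
  R'_polyurethane foam = ln(0.0746/0.0439)/(2πk) = 0.5302/(2π·0.0260) = 3.246 m·K/W
  R'_cork board = ln(0.106/0.0746)/(2πk) = 0.3513/(2π·0.0396) = 1.412 m·K/W
ΣR = 9.614×10^-4 + 3.246 + 1.412 = 4.659 m·K/W
Q' = ΔT/ΣR = (5.49 °C − 29.8 °C)/4.659 = -5.218 W/m
From the inner boundary to the polyurethane foam/cork board interface, ΣR_partial = 3.247 m·K/W.
T_interface = T_in − Q'·ΣR_partial = 5.49 °C − (-5.218)(3.247) = 22.4 °C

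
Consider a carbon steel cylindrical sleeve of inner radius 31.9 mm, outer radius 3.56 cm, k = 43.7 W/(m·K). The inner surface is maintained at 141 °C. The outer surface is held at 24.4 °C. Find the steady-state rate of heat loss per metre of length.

Q' = 2.92×10^5 W/m

Q' = 2πk·ΔT/ln(r₂/r₁) = 2π × 43.7 × 116.6 / ln(0.0356/0.0319) = 2.92×10^5 W/m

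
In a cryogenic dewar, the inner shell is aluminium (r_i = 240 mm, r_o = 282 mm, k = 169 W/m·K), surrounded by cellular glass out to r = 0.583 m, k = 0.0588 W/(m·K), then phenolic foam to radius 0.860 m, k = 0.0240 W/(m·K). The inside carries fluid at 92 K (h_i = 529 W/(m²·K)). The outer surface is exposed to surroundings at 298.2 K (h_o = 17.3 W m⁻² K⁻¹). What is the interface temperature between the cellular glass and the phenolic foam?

T = 210.4 K

Resistance network (inner→outer):
  R_conv,in = 1/(4πr²h) = 1/(4π·0.240²·529) = 0.002612 K/W
  R_aluminium = (1/0.240 − 1/0.282)/(4πk) = 0.6206/(4π·169) = 2.922×10^-4 K/W
  R_cellular glass = (1/0.282 − 1/0.583)/(4πk) = 1.831/(4π·0.0588) = 2.478 K/W
  R_phenolic foam = (1/0.583 − 1/0.860)/(4πk) = 0.5525/(4π·0.0240) = 1.832 K/W
  R_conv,out = 1/(4πr²h) = 1/(4π·0.860²·17.3) = 0.006219 K/W
ΣR = 0.002612 + 2.922×10^-4 + 2.478 + 1.832 + 0.006219 = 4.319 K/W
Q = ΔT/ΣR = (92 K − 298.2 K)/4.319 = -47.74 W
From the inner boundary to the cellular glass/phenolic foam interface, ΣR_partial = 2.481 K/W.
T_interface = T_in − Q·ΣR_partial = 92 K − (-47.74)(2.481) = 210.4 K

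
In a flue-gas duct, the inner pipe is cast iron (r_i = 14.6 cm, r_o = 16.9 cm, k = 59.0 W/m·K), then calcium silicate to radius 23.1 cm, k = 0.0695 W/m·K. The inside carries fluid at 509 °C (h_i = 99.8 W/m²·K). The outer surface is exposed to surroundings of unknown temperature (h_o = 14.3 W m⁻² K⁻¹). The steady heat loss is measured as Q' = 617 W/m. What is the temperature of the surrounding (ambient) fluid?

T_out = 30.7 °C

Series resistances:
  R'_conv,in = 1/(2πr h) = 1/(2π·0.146·99.8) = 0.01092 m·K/W
  R'_cast iron = ln(0.169/0.146)/(2πk) = 0.1463/(2π·59.0) = 3.946×10^-4 m·K/W
  R'_calcium silicate = ln(0.231/0.169)/(2πk) = 0.3125/(2π·0.0695) = 0.7157 m·K/W
  R'_conv,out = 1/(2πr h) = 1/(2π·0.231·14.3) = 0.04818 m·K/W
ΣR = 0.7752 m·K/W
ΔT = Q'·ΣR = 617 × 0.7752 = 478.3 K
Heat flows outward, so T_out = T_in − ΔT = 509 − 478.3 = 30.7 °C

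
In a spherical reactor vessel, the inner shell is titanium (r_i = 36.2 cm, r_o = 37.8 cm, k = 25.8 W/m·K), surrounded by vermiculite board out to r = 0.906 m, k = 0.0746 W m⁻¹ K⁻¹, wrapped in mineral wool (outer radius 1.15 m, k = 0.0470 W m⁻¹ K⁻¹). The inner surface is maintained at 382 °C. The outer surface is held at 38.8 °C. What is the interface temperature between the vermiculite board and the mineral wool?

Resistance network (inner→outer):
  R_titanium = (1/0.362 − 1/0.378)/(4πk) = 0.1169/(4π·25.8) = 3.607×10^-4 K/W
  R_vermiculite board = (1/0.378 − 1/0.906)/(4πk) = 1.542/(4π·0.0746) = 1.645 K/W
  R_mineral wool = (1/0.906 − 1/1.15)/(4πk) = 0.2342/(4π·0.0470) = 0.3965 K/W
ΣR = 3.607×10^-4 + 1.645 + 0.3965 = 2.042 K/W
Q = ΔT/ΣR = (382 °C − 38.8 °C)/2.042 = 168.1 W
From the inner boundary to the vermiculite board/mineral wool interface, ΣR_partial = 1.645 K/W.
T_interface = T_in − Q·ΣR_partial = 382 °C − (168.1)(1.645) = 105 °C

T = 105 °C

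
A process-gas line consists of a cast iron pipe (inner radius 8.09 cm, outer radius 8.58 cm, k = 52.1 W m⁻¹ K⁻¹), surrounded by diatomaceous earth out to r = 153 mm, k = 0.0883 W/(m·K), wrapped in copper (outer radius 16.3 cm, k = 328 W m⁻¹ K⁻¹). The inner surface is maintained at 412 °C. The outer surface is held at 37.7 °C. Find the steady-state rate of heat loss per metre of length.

Q' = 359 W/m

Series thermal resistances, inner to outer:
  R'_cast iron = ln(0.0858/0.0809)/(2πk) = 0.05881/(2π·52.1) = 1.796×10^-4 m·K/W
  R'_diatomaceous earth = ln(0.153/0.0858)/(2πk) = 0.5784/(2π·0.0883) = 1.043 m·K/W
  R'_copper = ln(0.163/0.153)/(2πk) = 0.06331/(2π·328) = 3.072×10^-5 m·K/W
ΣR = 1.796×10^-4 + 1.043 + 3.072×10^-5 = 1.043 m·K/W
Q' = ΔT/ΣR = (412 °C − 37.7 °C)/1.043 = 359 W/m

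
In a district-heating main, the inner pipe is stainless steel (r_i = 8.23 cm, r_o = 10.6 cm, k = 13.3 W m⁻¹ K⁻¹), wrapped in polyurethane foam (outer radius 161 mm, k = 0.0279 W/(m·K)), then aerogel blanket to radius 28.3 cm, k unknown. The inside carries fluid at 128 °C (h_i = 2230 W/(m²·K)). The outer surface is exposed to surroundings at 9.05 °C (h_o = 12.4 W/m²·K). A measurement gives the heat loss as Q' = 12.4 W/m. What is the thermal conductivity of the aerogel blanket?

k = 0.0125 W/m·K

ΣR = ΔT/Q' = |128 − 9.05|/12.4 = 9.593 m·K/W
Known resistances:
  R'_conv,in = 1/(2πr h) = 1/(2π·0.0823·2230) = 8.672×10^-4 m·K/W
  R'_stainless steel = ln(0.106/0.0823)/(2πk) = 0.2531/(2π·13.3) = 0.003028 m·K/W
  R'_polyurethane foam = ln(0.161/0.106)/(2πk) = 0.4180/(2π·0.0279) = 2.384 m·K/W
  R'_conv,out = 1/(2πr h) = 1/(2π·0.283·12.4) = 0.04535 m·K/W
R_aerogel blanket = ΣR − ΣR_known = 9.593 − 2.433 = 7.160 m·K/W
ln(r₂/r₁)/(2πk) = 7.160 ⇒ k = 0.5640/(2π·7.160) = 0.0125 W/m·K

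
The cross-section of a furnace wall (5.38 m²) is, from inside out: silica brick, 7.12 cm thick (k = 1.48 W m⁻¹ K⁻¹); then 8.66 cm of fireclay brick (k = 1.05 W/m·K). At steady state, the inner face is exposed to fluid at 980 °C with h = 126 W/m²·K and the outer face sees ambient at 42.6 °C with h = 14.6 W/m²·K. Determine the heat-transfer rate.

Q = 24.4 kW

Treat each layer as a resistance in series:
  R_conv,in = 1/(hA) = 1/(126·5.38) = 0.001475 K/W
  R_silica brick = L/(kA) = 0.0712/(1.48·5.38) = 0.008942 K/W
  R_fireclay brick = L/(kA) = 0.0866/(1.05·5.38) = 0.01533 K/W
  R_conv,out = 1/(hA) = 1/(14.6·5.38) = 0.01273 K/W
ΣR = 0.001475 + 0.008942 + 0.01533 + 0.01273 = 0.03848 K/W
Q = ΔT/ΣR = (980 °C − 42.6 °C)/0.03848 = 24400 W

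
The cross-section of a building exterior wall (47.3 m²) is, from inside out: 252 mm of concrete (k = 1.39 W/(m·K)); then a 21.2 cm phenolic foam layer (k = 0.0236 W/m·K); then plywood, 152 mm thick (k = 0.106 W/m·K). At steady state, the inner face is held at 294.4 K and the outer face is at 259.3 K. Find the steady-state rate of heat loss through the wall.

Resistance network (inner→outer):
  R_concrete = L/(kA) = 0.252/(1.39·47.3) = 0.003833 K/W
  R_phenolic foam = L/(kA) = 0.212/(0.0236·47.3) = 0.1899 K/W
  R_plywood = L/(kA) = 0.152/(0.106·47.3) = 0.03032 K/W
ΣR = 0.003833 + 0.1899 + 0.03032 = 0.2241 K/W
Q = ΔT/ΣR = (294.4 K − 259.3 K)/0.2241 = 157 W

Q = 157 W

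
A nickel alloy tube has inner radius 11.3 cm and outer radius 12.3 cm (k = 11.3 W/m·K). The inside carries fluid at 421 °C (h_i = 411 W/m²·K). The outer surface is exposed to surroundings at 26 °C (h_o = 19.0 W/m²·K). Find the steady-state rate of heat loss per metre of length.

Q' = 5430 W/m

Series thermal resistances, inner to outer:
  R'_conv,in = 1/(2πr h) = 1/(2π·0.113·411) = 0.003427 m·K/W
  R'_nickel alloy = ln(0.123/0.113)/(2πk) = 0.08480/(2π·11.3) = 0.001194 m·K/W
  R'_conv,out = 1/(2πr h) = 1/(2π·0.123·19.0) = 0.06810 m·K/W
ΣR = 0.003427 + 0.001194 + 0.06810 = 0.07272 m·K/W
Q' = ΔT/ΣR = (421 °C − 26 °C)/0.07272 = 5430 W/m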